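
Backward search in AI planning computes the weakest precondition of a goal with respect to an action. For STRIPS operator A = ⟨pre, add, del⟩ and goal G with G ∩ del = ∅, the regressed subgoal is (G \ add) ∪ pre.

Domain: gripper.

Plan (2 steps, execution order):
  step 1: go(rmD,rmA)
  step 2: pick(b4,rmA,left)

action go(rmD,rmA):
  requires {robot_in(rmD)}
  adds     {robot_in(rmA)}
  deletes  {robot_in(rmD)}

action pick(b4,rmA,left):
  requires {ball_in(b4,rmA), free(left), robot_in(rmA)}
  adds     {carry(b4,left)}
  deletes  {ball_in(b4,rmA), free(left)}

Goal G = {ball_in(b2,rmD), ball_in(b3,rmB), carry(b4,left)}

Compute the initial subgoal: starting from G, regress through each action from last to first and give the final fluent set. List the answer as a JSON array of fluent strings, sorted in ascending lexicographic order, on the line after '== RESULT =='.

Work backward from the goal:
  through step 2 (pick(b4,rmA,left)): drop {carry(b4,left)}, keep {ball_in(b2,rmD), ball_in(b3,rmB)}, require {ball_in(b4,rmA), free(left), robot_in(rmA)}
    → {ball_in(b2,rmD), ball_in(b3,rmB), ball_in(b4,rmA), free(left), robot_in(rmA)}
  through step 1 (go(rmD,rmA)): drop {robot_in(rmA)}, keep {ball_in(b2,rmD), ball_in(b3,rmB), ball_in(b4,rmA), free(left)}, require {robot_in(rmD)}
    → {ball_in(b2,rmD), ball_in(b3,rmB), ball_in(b4,rmA), free(left), robot_in(rmD)}

== RESULT ==
["ball_in(b2,rmD)", "ball_in(b3,rmB)", "ball_in(b4,rmA)", "free(left)", "robot_in(rmD)"]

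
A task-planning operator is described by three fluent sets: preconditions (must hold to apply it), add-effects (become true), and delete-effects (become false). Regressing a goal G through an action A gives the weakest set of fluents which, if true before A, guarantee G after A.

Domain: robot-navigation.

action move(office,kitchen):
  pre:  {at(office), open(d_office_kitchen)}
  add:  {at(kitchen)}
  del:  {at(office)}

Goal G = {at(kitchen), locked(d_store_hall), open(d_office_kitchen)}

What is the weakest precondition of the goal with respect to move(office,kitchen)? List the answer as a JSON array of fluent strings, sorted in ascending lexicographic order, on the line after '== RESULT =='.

Regress:
  G ∩ del = {}  (empty — regression defined)
  G \ add = {at(kitchen), locked(d_store_hall), open(d_office_kitchen)} \ {at(kitchen)} = {locked(d_store_hall), open(d_office_kitchen)}
  ∪ pre   = {locked(d_store_hall), open(d_office_kitchen)} ∪ {at(office), open(d_office_kitchen)}
          = {at(office), locked(d_store_hall), open(d_office_kitchen)}

== RESULT ==
["at(office)", "locked(d_store_hall)", "open(d_office_kitchen)"]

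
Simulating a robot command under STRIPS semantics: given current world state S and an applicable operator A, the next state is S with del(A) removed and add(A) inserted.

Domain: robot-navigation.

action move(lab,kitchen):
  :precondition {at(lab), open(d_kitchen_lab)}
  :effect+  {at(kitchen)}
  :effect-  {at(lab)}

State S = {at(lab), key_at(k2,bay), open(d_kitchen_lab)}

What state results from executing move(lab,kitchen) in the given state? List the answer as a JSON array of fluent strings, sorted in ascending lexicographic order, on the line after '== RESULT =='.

Compute (S \ del) ∪ add:
  pre ⊆ S: {at(lab), open(d_kitchen_lab)} ⊆ S  — applicable
  S \ del = {key_at(k2,bay), open(d_kitchen_lab)}
  ∪ add   = {at(kitchen), key_at(k2,bay), open(d_kitchen_lab)}

== RESULT ==
["at(kitchen)", "key_at(k2,bay)", "open(d_kitchen_lab)"]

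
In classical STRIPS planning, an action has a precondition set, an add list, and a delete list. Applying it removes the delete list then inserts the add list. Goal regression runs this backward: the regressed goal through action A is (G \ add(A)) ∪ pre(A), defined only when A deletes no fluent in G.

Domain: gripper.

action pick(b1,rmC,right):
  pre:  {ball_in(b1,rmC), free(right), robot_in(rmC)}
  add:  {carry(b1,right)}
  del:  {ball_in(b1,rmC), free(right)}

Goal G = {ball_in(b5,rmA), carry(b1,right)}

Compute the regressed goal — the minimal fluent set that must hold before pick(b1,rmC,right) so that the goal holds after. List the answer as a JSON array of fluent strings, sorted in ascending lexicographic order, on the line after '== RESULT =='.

Regress:
  G ∩ del = {}  (empty — regression defined)
  G \ add = {ball_in(b5,rmA), carry(b1,right)} \ {carry(b1,right)} = {ball_in(b5,rmA)}
  ∪ pre   = {ball_in(b5,rmA)} ∪ {ball_in(b1,rmC), free(right), robot_in(rmC)}
          = {ball_in(b1,rmC), ball_in(b5,rmA), free(right), robot_in(rmC)}

== RESULT ==
["ball_in(b1,rmC)", "ball_in(b5,rmA)", "free(right)", "robot_in(rmC)"]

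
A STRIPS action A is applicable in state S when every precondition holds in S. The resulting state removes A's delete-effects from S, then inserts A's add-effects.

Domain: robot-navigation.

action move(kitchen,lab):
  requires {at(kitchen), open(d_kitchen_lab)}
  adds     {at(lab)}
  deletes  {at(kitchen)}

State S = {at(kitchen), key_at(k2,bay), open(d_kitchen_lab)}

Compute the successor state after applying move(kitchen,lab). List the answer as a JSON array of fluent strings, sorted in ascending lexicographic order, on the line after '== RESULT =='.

Compute (S \ del) ∪ add:
  pre ⊆ S: {at(kitchen), open(d_kitchen_lab)} ⊆ S  — applicable
  S \ del = {key_at(k2,bay), open(d_kitchen_lab)}
  ∪ add   = {at(lab), key_at(k2,bay), open(d_kitchen_lab)}

== RESULT ==
["at(lab)", "key_at(k2,bay)", "open(d_kitchen_lab)"]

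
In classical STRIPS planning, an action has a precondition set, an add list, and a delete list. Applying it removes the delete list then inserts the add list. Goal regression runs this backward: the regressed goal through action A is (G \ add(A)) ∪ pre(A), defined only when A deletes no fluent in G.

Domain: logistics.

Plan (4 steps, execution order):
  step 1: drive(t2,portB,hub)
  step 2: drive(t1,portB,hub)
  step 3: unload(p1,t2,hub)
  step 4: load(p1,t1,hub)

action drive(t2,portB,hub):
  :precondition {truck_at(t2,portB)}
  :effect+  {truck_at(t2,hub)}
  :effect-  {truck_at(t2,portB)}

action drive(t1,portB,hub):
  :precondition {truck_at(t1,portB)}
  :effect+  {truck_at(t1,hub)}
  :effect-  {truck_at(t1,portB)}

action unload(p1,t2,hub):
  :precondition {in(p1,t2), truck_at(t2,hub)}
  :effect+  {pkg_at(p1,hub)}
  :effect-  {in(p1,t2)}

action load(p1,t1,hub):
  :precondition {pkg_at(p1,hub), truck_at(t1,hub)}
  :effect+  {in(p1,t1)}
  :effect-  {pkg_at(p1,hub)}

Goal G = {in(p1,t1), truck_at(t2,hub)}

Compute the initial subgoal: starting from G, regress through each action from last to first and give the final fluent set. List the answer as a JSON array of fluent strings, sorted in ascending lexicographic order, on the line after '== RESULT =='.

Regress step by step:
  through step 4 (load(p1,t1,hub)): drop {in(p1,t1)}, keep {truck_at(t2,hub)}, require {pkg_at(p1,hub), truck_at(t1,hub)}
    → {pkg_at(p1,hub), truck_at(t1,hub), truck_at(t2,hub)}
  through step 3 (unload(p1,t2,hub)): drop {pkg_at(p1,hub)}, keep {truck_at(t1,hub), truck_at(t2,hub)}, require {in(p1,t2), truck_at(t2,hub)}
    → {in(p1,t2), truck_at(t1,hub), truck_at(t2,hub)}
  through step 2 (drive(t1,portB,hub)): drop {truck_at(t1,hub)}, keep {in(p1,t2), truck_at(t2,hub)}, require {truck_at(t1,portB)}
    → {in(p1,t2), truck_at(t1,portB), truck_at(t2,hub)}
  through step 1 (drive(t2,portB,hub)): drop {truck_at(t2,hub)}, keep {in(p1,t2), truck_at(t1,portB)}, require {truck_at(t2,portB)}
    → {in(p1,t2), truck_at(t1,portB), truck_at(t2,portB)}

== RESULT ==
["in(p1,t2)", "truck_at(t1,portB)", "truck_at(t2,portB)"]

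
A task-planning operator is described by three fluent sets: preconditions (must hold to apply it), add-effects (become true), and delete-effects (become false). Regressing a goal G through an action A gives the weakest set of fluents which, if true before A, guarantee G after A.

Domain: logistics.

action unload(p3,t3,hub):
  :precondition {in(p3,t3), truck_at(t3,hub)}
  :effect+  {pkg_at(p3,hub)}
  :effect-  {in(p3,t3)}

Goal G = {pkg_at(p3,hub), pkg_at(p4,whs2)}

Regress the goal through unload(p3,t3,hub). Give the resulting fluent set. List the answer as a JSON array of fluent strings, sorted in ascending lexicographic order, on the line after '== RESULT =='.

Regress:
  G ∩ del = {}  (empty — regression defined)
  G \ add = {pkg_at(p3,hub), pkg_at(p4,whs2)} \ {pkg_at(p3,hub)} = {pkg_at(p4,whs2)}
  ∪ pre   = {pkg_at(p4,whs2)} ∪ {in(p3,t3), truck_at(t3,hub)}
          = {in(p3,t3), pkg_at(p4,whs2), truck_at(t3,hub)}

== RESULT ==
["in(p3,t3)", "pkg_at(p4,whs2)", "truck_at(t3,hub)"]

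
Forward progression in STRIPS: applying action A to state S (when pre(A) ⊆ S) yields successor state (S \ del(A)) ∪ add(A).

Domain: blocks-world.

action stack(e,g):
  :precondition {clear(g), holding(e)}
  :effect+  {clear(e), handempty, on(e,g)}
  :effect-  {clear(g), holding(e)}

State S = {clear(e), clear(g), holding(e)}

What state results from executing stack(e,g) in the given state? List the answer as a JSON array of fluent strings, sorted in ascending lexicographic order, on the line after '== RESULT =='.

Progress:
  pre ⊆ S: {clear(g), holding(e)} ⊆ S  — applicable
  S \ del = {clear(e)}
  ∪ add   = {clear(e), handempty, on(e,g)}

== RESULT ==
["clear(e)", "handempty", "on(e,g)"]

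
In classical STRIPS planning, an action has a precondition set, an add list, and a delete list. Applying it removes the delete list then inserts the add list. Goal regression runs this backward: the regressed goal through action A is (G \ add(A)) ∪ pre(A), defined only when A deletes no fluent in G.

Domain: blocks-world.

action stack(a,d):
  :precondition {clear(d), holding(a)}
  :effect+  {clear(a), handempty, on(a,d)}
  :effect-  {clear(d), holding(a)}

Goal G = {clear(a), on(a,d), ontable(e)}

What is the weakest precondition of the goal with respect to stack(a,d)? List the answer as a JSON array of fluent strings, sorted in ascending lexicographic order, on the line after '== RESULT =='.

Compute (G \ add) ∪ pre:
  G ∩ del = {}  (empty — regression defined)
  G \ add = {clear(a), on(a,d), ontable(e)} \ {clear(a), handempty, on(a,d)} = {ontable(e)}
  ∪ pre   = {ontable(e)} ∪ {clear(d), holding(a)}
          = {clear(d), holding(a), ontable(e)}

== RESULT ==
["clear(d)", "holding(a)", "ontable(e)"]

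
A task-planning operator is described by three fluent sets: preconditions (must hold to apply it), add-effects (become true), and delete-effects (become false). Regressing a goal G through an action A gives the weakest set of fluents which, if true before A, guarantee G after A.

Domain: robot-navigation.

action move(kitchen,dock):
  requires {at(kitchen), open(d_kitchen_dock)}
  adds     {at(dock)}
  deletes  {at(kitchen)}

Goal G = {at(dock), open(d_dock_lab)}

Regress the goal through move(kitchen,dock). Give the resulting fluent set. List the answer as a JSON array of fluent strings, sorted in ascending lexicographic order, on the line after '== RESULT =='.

Regress:
  G ∩ del = {}  (empty — regression defined)
  G \ add = {at(dock), open(d_dock_lab)} \ {at(dock)} = {open(d_dock_lab)}
  ∪ pre   = {open(d_dock_lab)} ∪ {at(kitchen), open(d_kitchen_dock)}
          = {at(kitchen), open(d_dock_lab), open(d_kitchen_dock)}

== RESULT ==
["at(kitchen)", "open(d_dock_lab)", "open(d_kitchen_dock)"]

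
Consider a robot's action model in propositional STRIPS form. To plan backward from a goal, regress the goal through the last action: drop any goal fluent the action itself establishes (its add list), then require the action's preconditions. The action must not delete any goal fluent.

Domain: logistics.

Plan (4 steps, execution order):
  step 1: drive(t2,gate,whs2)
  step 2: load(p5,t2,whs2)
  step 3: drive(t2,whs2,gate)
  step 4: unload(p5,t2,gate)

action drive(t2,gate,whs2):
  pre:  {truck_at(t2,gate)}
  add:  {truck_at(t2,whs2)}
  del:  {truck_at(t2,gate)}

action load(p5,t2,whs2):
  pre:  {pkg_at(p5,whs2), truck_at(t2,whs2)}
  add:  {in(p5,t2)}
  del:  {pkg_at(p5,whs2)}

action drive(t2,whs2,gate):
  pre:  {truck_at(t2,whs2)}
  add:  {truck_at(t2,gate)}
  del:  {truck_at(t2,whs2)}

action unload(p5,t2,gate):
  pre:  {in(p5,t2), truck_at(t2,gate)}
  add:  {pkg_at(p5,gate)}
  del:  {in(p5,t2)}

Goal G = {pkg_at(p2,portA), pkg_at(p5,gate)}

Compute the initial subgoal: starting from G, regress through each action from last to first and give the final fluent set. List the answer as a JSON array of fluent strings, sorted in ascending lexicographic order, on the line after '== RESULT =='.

Regress step by step:
  through step 4 (unload(p5,t2,gate)): drop {pkg_at(p5,gate)}, keep {pkg_at(p2,portA)}, require {in(p5,t2), truck_at(t2,gate)}
    → {in(p5,t2), pkg_at(p2,portA), truck_at(t2,gate)}
  through step 3 (drive(t2,whs2,gate)): drop {truck_at(t2,gate)}, keep {in(p5,t2), pkg_at(p2,portA)}, require {truck_at(t2,whs2)}
    → {in(p5,t2), pkg_at(p2,portA), truck_at(t2,whs2)}
  through step 2 (load(p5,t2,whs2)): drop {in(p5,t2)}, keep {pkg_at(p2,portA), truck_at(t2,whs2)}, require {pkg_at(p5,whs2), truck_at(t2,whs2)}
    → {pkg_at(p2,portA), pkg_at(p5,whs2), truck_at(t2,whs2)}
  through step 1 (drive(t2,gate,whs2)): drop {truck_at(t2,whs2)}, keep {pkg_at(p2,portA), pkg_at(p5,whs2)}, require {truck_at(t2,gate)}
    → {pkg_at(p2,portA), pkg_at(p5,whs2), truck_at(t2,gate)}

== RESULT ==
["pkg_at(p2,portA)", "pkg_at(p5,whs2)", "truck_at(t2,gate)"]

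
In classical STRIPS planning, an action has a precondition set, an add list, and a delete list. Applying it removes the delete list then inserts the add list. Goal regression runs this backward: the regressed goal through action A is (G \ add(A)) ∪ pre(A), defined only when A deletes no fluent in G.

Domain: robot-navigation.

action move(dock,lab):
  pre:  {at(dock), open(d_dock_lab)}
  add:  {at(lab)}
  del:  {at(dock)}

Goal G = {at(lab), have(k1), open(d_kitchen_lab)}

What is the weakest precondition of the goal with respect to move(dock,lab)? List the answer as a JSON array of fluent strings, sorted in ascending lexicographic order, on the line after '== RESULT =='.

Compute (G \ add) ∪ pre:
  G ∩ del = {}  (empty — regression defined)
  G \ add = {at(lab), have(k1), open(d_kitchen_lab)} \ {at(lab)} = {have(k1), open(d_kitchen_lab)}
  ∪ pre   = {have(k1), open(d_kitchen_lab)} ∪ {at(dock), open(d_dock_lab)}
          = {at(dock), have(k1), open(d_dock_lab), open(d_kitchen_lab)}

== RESULT ==
["at(dock)", "have(k1)", "open(d_dock_lab)", "open(d_kitchen_lab)"]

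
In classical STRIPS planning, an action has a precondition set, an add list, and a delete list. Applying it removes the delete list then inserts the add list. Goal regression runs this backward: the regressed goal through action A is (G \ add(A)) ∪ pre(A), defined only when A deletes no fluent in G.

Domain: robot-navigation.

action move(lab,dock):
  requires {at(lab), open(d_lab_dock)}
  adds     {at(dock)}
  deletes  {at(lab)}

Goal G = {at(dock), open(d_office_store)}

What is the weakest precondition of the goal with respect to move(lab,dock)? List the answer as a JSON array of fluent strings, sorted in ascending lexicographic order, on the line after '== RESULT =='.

Regress:
  G ∩ del = {}  (empty — regression defined)
  G \ add = {at(dock), open(d_office_store)} \ {at(dock)} = {open(d_office_store)}
  ∪ pre   = {open(d_office_store)} ∪ {at(lab), open(d_lab_dock)}
          = {at(lab), open(d_lab_dock), open(d_office_store)}

== RESULT ==
["at(lab)", "open(d_lab_dock)", "open(d_office_store)"]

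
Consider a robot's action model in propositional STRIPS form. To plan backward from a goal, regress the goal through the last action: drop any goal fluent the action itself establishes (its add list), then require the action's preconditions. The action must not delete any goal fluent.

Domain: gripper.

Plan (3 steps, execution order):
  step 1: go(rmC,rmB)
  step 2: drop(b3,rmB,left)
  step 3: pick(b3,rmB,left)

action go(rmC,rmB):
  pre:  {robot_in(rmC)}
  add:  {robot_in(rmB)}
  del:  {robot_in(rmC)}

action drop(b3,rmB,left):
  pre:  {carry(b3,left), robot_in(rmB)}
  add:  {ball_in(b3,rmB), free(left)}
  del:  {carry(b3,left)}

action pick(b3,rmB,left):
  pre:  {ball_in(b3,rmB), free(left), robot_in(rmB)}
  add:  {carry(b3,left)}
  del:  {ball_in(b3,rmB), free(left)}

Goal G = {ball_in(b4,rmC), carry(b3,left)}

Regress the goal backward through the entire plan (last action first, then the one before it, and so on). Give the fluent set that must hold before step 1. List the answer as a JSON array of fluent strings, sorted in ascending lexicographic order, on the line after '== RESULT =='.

Work backward from the goal:
  through step 3 (pick(b3,rmB,left)): drop {carry(b3,left)}, keep {ball_in(b4,rmC)}, require {ball_in(b3,rmB), free(left), robot_in(rmB)}
    → {ball_in(b3,rmB), ball_in(b4,rmC), free(left), robot_in(rmB)}
  through step 2 (drop(b3,rmB,left)): drop {ball_in(b3,rmB), free(left)}, keep {ball_in(b4,rmC), robot_in(rmB)}, require {carry(b3,left), robot_in(rmB)}
    → {ball_in(b4,rmC), carry(b3,left), robot_in(rmB)}
  through step 1 (go(rmC,rmB)): drop {robot_in(rmB)}, keep {ball_in(b4,rmC), carry(b3,left)}, require {robot_in(rmC)}
    → {ball_in(b4,rmC), carry(b3,left), robot_in(rmC)}

== RESULT ==
["ball_in(b4,rmC)", "carry(b3,left)", "robot_in(rmC)"]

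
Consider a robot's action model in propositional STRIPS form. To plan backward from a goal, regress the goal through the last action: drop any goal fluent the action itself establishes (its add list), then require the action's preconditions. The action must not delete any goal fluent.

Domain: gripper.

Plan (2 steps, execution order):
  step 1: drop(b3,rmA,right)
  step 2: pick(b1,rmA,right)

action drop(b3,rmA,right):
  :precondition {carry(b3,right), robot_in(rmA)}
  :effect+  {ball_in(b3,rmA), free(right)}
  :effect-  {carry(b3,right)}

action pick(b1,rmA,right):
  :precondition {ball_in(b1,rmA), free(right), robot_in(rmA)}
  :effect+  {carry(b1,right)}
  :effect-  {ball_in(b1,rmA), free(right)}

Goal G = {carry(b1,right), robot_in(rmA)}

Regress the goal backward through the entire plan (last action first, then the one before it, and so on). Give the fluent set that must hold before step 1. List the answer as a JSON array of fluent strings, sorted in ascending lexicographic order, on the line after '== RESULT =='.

Work backward from the goal:
  through step 2 (pick(b1,rmA,right)): drop {carry(b1,right)}, keep {robot_in(rmA)}, require {ball_in(b1,rmA), free(right), robot_in(rmA)}
    → {ball_in(b1,rmA), free(right), robot_in(rmA)}
  through step 1 (drop(b3,rmA,right)): drop {free(right)}, keep {ball_in(b1,rmA), robot_in(rmA)}, require {carry(b3,right), robot_in(rmA)}
    → {ball_in(b1,rmA), carry(b3,right), robot_in(rmA)}

== RESULT ==
["ball_in(b1,rmA)", "carry(b3,right)", "robot_in(rmA)"]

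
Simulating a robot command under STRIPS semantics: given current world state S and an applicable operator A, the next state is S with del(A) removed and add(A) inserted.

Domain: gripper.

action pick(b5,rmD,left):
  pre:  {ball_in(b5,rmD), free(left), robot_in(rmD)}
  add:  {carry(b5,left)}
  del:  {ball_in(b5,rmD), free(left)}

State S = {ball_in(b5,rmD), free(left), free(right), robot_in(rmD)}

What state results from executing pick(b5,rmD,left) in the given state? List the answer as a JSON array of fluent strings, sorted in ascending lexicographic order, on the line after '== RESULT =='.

Progress:
  pre ⊆ S: {ball_in(b5,rmD), free(left), robot_in(rmD)} ⊆ S  — applicable
  S \ del = {free(right), robot_in(rmD)}
  ∪ add   = {carry(b5,left), free(right), robot_in(rmD)}

== RESULT ==
["carry(b5,left)", "free(right)", "robot_in(rmD)"]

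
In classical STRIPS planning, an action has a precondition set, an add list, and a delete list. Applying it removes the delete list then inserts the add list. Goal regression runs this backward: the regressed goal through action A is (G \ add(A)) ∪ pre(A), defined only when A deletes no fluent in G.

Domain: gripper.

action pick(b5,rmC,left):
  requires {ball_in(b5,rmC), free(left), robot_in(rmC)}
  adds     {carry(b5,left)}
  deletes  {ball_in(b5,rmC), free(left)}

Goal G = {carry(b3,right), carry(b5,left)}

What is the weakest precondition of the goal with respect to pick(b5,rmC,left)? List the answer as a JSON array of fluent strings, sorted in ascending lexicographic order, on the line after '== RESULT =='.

Regress:
  G ∩ del = {}  (empty — regression defined)
  G \ add = {carry(b3,right), carry(b5,left)} \ {carry(b5,left)} = {carry(b3,right)}
  ∪ pre   = {carry(b3,right)} ∪ {ball_in(b5,rmC), free(left), robot_in(rmC)}
          = {ball_in(b5,rmC), carry(b3,right), free(left), robot_in(rmC)}

== RESULT ==
["ball_in(b5,rmC)", "carry(b3,right)", "free(left)", "robot_in(rmC)"]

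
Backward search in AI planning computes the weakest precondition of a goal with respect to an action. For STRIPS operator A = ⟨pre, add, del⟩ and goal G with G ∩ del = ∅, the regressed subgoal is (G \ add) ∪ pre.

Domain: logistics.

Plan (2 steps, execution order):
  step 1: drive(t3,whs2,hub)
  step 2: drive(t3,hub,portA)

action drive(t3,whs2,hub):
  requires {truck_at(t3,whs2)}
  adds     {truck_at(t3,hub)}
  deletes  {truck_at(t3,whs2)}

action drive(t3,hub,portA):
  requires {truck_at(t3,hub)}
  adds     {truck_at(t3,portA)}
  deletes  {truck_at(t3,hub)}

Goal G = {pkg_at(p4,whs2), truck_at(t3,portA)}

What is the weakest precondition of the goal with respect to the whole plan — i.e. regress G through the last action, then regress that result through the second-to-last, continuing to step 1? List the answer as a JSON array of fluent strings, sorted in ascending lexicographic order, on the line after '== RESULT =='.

Regress step by step:
  through step 2 (drive(t3,hub,portA)): drop {truck_at(t3,portA)}, keep {pkg_at(p4,whs2)}, require {truck_at(t3,hub)}
    → {pkg_at(p4,whs2), truck_at(t3,hub)}
  through step 1 (drive(t3,whs2,hub)): drop {truck_at(t3,hub)}, keep {pkg_at(p4,whs2)}, require {truck_at(t3,whs2)}
    → {pkg_at(p4,whs2), truck_at(t3,whs2)}

== RESULT ==
["pkg_at(p4,whs2)", "truck_at(t3,whs2)"]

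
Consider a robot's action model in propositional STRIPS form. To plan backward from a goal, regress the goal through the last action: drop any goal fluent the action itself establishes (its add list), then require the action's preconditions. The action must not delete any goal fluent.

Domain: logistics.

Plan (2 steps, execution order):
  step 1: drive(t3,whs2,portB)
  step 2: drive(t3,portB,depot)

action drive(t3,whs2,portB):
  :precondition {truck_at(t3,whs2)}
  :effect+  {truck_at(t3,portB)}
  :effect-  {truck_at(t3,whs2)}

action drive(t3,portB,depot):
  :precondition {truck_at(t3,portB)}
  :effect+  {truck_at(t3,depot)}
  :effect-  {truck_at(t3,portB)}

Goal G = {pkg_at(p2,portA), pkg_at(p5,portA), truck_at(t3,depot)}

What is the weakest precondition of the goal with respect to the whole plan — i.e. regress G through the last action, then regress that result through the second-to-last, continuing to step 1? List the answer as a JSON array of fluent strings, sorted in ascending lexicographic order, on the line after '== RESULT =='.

Work backward from the goal:
  through step 2 (drive(t3,portB,depot)): drop {truck_at(t3,depot)}, keep {pkg_at(p2,portA), pkg_at(p5,portA)}, require {truck_at(t3,portB)}
    → {pkg_at(p2,portA), pkg_at(p5,portA), truck_at(t3,portB)}
  through step 1 (drive(t3,whs2,portB)): drop {truck_at(t3,portB)}, keep {pkg_at(p2,portA), pkg_at(p5,portA)}, require {truck_at(t3,whs2)}
    → {pkg_at(p2,portA), pkg_at(p5,portA), truck_at(t3,whs2)}

== RESULT ==
["pkg_at(p2,portA)", "pkg_at(p5,portA)", "truck_at(t3,whs2)"]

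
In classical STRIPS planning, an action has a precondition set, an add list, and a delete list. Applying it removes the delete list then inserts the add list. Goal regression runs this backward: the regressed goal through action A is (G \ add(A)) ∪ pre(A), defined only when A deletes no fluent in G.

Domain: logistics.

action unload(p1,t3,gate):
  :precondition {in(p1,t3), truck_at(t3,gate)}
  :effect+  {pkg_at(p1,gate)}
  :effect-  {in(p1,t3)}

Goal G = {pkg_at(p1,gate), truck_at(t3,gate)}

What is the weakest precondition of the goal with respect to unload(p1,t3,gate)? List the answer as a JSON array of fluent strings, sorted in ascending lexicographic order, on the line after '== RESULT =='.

Compute (G \ add) ∪ pre:
  G ∩ del = {}  (empty — regression defined)
  G \ add = {pkg_at(p1,gate), truck_at(t3,gate)} \ {pkg_at(p1,gate)} = {truck_at(t3,gate)}
  ∪ pre   = {truck_at(t3,gate)} ∪ {in(p1,t3), truck_at(t3,gate)}
          = {in(p1,t3), truck_at(t3,gate)}

== RESULT ==
["in(p1,t3)", "truck_at(t3,gate)"]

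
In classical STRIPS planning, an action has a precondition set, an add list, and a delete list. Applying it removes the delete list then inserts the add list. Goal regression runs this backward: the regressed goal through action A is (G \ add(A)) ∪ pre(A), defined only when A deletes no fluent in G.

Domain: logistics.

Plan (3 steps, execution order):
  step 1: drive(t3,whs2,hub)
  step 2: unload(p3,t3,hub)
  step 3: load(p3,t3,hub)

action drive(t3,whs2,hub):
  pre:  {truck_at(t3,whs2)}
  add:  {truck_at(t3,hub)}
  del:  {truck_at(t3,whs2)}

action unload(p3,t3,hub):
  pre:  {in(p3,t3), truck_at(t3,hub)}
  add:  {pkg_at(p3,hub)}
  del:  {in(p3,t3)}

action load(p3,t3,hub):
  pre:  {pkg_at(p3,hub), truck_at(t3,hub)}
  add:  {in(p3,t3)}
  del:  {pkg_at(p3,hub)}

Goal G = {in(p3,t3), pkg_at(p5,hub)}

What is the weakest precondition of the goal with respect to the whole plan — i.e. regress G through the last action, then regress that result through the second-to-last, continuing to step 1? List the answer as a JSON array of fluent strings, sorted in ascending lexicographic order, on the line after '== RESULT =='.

Work backward from the goal:
  through step 3 (load(p3,t3,hub)): drop {in(p3,t3)}, keep {pkg_at(p5,hub)}, require {pkg_at(p3,hub), truck_at(t3,hub)}
    → {pkg_at(p3,hub), pkg_at(p5,hub), truck_at(t3,hub)}
  through step 2 (unload(p3,t3,hub)): drop {pkg_at(p3,hub)}, keep {pkg_at(p5,hub), truck_at(t3,hub)}, require {in(p3,t3), truck_at(t3,hub)}
    → {in(p3,t3), pkg_at(p5,hub), truck_at(t3,hub)}
  through step 1 (drive(t3,whs2,hub)): drop {truck_at(t3,hub)}, keep {in(p3,t3), pkg_at(p5,hub)}, require {truck_at(t3,whs2)}
    → {in(p3,t3), pkg_at(p5,hub), truck_at(t3,whs2)}

== RESULT ==
["in(p3,t3)", "pkg_at(p5,hub)", "truck_at(t3,whs2)"]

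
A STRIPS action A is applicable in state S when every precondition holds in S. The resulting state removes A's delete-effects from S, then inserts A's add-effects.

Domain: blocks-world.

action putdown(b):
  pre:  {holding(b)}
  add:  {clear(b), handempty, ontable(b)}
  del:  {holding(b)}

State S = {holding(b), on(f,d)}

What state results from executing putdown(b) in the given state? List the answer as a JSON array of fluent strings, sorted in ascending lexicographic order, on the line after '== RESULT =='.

Compute (S \ del) ∪ add:
  pre ⊆ S: {holding(b)} ⊆ S  — applicable
  S \ del = {on(f,d)}
  ∪ add   = {clear(b), handempty, on(f,d), ontable(b)}

== RESULT ==
["clear(b)", "handempty", "on(f,d)", "ontable(b)"]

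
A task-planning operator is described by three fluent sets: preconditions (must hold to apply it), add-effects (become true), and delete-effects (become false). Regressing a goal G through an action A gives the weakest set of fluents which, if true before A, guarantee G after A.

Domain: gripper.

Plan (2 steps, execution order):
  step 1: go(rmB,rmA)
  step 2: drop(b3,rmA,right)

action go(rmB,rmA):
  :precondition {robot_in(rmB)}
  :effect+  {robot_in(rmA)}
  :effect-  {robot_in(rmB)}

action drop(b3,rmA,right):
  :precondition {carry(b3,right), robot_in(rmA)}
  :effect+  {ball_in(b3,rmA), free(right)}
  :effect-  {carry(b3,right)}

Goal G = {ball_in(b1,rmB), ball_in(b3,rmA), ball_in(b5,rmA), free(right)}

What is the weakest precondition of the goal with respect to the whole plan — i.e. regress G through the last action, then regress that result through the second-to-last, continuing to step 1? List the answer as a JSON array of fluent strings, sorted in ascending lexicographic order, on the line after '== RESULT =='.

Work backward from the goal:
  through step 2 (drop(b3,rmA,right)): drop {ball_in(b3,rmA), free(right)}, keep {ball_in(b1,rmB), ball_in(b5,rmA)}, require {carry(b3,right), robot_in(rmA)}
    → {ball_in(b1,rmB), ball_in(b5,rmA), carry(b3,right), robot_in(rmA)}
  through step 1 (go(rmB,rmA)): drop {robot_in(rmA)}, keep {ball_in(b1,rmB), ball_in(b5,rmA), carry(b3,right)}, require {robot_in(rmB)}
    → {ball_in(b1,rmB), ball_in(b5,rmA), carry(b3,right), robot_in(rmB)}

== RESULT ==
["ball_in(b1,rmB)", "ball_in(b5,rmA)", "carry(b3,right)", "robot_in(rmB)"]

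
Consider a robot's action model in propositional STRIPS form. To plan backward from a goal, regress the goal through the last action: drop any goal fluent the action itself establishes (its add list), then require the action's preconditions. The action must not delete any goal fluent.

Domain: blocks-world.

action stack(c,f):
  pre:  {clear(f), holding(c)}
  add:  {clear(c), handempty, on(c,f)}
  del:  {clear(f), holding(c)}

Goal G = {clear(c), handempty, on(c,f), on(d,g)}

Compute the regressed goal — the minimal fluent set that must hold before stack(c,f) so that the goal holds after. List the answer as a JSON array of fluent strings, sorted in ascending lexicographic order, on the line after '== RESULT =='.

Regress:
  G ∩ del = {}  (empty — regression defined)
  G \ add = {clear(c), handempty, on(c,f), on(d,g)} \ {clear(c), handempty, on(c,f)} = {on(d,g)}
  ∪ pre   = {on(d,g)} ∪ {clear(f), holding(c)}
          = {clear(f), holding(c), on(d,g)}

== RESULT ==
["clear(f)", "holding(c)", "on(d,g)"]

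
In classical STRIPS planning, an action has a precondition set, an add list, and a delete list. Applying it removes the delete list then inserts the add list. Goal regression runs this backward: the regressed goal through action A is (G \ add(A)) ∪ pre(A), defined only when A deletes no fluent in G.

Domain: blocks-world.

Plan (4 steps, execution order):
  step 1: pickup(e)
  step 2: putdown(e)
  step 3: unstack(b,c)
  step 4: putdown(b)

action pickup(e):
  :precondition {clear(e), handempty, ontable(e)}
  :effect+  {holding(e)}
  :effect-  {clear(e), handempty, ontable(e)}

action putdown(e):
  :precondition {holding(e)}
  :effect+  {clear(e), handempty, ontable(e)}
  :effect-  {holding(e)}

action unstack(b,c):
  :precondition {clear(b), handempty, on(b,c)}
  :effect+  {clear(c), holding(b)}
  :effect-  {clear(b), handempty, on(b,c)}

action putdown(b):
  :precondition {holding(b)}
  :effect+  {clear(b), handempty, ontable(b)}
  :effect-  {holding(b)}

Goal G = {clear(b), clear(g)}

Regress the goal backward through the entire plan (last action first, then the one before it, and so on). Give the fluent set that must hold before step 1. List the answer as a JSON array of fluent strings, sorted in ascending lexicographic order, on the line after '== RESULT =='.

Work backward from the goal:
  through step 4 (putdown(b)): drop {clear(b)}, keep {clear(g)}, require {holding(b)}
    → {clear(g), holding(b)}
  through step 3 (unstack(b,c)): drop {holding(b)}, keep {clear(g)}, require {clear(b), handempty, on(b,c)}
    → {clear(b), clear(g), handempty, on(b,c)}
  through step 2 (putdown(e)): drop {handempty}, keep {clear(b), clear(g), on(b,c)}, require {holding(e)}
    → {clear(b), clear(g), holding(e), on(b,c)}
  through step 1 (pickup(e)): drop {holding(e)}, keep {clear(b), clear(g), on(b,c)}, require {clear(e), handempty, ontable(e)}
    → {clear(b), clear(e), clear(g), handempty, on(b,c), ontable(e)}

== RESULT ==
["clear(b)", "clear(e)", "clear(g)", "handempty", "on(b,c)", "ontable(e)"]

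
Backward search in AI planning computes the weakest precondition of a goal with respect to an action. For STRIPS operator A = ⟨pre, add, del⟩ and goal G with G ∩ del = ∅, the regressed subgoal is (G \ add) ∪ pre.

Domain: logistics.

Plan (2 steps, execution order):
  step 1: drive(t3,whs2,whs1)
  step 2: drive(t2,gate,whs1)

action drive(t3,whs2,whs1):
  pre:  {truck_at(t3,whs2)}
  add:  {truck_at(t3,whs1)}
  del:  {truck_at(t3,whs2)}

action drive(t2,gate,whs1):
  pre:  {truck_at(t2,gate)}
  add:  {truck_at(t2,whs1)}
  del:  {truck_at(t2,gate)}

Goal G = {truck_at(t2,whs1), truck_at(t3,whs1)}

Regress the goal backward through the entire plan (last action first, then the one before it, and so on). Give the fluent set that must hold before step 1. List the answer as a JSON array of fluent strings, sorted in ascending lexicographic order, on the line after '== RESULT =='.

Regress step by step:
  through step 2 (drive(t2,gate,whs1)): drop {truck_at(t2,whs1)}, keep {truck_at(t3,whs1)}, require {truck_at(t2,gate)}
    → {truck_at(t2,gate), truck_at(t3,whs1)}
  through step 1 (drive(t3,whs2,whs1)): drop {truck_at(t3,whs1)}, keep {truck_at(t2,gate)}, require {truck_at(t3,whs2)}
    → {truck_at(t2,gate), truck_at(t3,whs2)}

== RESULT ==
["truck_at(t2,gate)", "truck_at(t3,whs2)"]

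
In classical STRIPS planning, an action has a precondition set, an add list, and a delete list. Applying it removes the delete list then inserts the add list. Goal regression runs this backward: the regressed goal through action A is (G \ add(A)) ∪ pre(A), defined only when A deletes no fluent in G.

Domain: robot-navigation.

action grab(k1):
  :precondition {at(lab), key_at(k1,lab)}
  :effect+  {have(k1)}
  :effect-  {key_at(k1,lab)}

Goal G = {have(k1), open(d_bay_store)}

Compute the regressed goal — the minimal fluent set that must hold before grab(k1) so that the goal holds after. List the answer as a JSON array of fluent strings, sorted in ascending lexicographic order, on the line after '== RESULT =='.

Regress:
  G ∩ del = {}  (empty — regression defined)
  G \ add = {have(k1), open(d_bay_store)} \ {have(k1)} = {open(d_bay_store)}
  ∪ pre   = {open(d_bay_store)} ∪ {at(lab), key_at(k1,lab)}
          = {at(lab), key_at(k1,lab), open(d_bay_store)}

== RESULT ==
["at(lab)", "key_at(k1,lab)", "open(d_bay_store)"]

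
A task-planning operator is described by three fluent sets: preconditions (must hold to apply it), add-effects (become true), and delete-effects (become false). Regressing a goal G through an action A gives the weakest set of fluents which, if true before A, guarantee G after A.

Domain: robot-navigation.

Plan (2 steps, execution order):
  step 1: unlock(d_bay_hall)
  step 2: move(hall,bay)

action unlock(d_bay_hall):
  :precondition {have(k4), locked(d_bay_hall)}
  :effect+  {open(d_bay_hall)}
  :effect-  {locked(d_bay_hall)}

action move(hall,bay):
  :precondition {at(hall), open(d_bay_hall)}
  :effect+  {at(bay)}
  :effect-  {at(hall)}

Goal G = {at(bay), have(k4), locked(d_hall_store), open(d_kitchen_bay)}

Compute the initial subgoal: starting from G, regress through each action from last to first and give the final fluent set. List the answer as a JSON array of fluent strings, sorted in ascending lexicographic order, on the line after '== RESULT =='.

Regress step by step:
  through step 2 (move(hall,bay)): drop {at(bay)}, keep {have(k4), locked(d_hall_store), open(d_kitchen_bay)}, require {at(hall), open(d_bay_hall)}
    → {at(hall), have(k4), locked(d_hall_store), open(d_bay_hall), open(d_kitchen_bay)}
  through step 1 (unlock(d_bay_hall)): drop {open(d_bay_hall)}, keep {at(hall), have(k4), locked(d_hall_store), open(d_kitchen_bay)}, require {have(k4), locked(d_bay_hall)}
    → {at(hall), have(k4), locked(d_bay_hall), locked(d_hall_store), open(d_kitchen_bay)}

== RESULT ==
["at(hall)", "have(k4)", "locked(d_bay_hall)", "locked(d_hall_store)", "open(d_kitchen_bay)"]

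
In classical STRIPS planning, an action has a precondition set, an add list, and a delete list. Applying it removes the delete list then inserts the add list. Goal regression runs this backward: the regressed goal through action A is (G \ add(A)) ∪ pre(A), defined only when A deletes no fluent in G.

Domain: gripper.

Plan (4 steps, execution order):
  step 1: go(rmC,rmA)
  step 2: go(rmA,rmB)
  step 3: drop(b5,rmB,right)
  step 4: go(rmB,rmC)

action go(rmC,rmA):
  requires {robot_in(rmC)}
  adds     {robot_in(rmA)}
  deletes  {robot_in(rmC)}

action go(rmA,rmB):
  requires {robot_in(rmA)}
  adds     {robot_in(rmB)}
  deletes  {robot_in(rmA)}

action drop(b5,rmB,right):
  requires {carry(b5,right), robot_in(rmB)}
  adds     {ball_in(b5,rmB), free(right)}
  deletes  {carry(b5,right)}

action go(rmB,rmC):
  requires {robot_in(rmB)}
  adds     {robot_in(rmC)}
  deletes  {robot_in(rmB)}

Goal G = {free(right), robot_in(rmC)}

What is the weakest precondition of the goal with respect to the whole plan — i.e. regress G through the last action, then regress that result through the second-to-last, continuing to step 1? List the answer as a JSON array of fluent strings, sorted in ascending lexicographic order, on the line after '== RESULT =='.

Regress step by step:
  through step 4 (go(rmB,rmC)): drop {robot_in(rmC)}, keep {free(right)}, require {robot_in(rmB)}
    → {free(right), robot_in(rmB)}
  through step 3 (drop(b5,rmB,right)): drop {free(right)}, keep {robot_in(rmB)}, require {carry(b5,right), robot_in(rmB)}
    → {carry(b5,right), robot_in(rmB)}
  through step 2 (go(rmA,rmB)): drop {robot_in(rmB)}, keep {carry(b5,right)}, require {robot_in(rmA)}
    → {carry(b5,right), robot_in(rmA)}
  through step 1 (go(rmC,rmA)): drop {robot_in(rmA)}, keep {carry(b5,right)}, require {robot_in(rmC)}
    → {carry(b5,right), robot_in(rmC)}

== RESULT ==
["carry(b5,right)", "robot_in(rmC)"]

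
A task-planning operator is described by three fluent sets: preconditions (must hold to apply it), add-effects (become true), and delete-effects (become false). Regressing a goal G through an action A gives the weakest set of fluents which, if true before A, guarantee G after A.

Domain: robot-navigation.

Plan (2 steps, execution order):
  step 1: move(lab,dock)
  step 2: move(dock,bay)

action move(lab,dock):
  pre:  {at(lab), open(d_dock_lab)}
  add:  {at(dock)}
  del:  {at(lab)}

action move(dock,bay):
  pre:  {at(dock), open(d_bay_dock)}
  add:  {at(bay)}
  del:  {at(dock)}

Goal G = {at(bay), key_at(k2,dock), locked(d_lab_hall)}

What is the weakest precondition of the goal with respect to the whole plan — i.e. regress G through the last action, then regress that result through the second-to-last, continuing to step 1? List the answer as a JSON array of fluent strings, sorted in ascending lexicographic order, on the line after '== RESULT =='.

Work backward from the goal:
  through step 2 (move(dock,bay)): drop {at(bay)}, keep {key_at(k2,dock), locked(d_lab_hall)}, require {at(dock), open(d_bay_dock)}
    → {at(dock), key_at(k2,dock), locked(d_lab_hall), open(d_bay_dock)}
  through step 1 (move(lab,dock)): drop {at(dock)}, keep {key_at(k2,dock), locked(d_lab_hall), open(d_bay_dock)}, require {at(lab), open(d_dock_lab)}
    → {at(lab), key_at(k2,dock), locked(d_lab_hall), open(d_bay_dock), open(d_dock_lab)}

== RESULT ==
["at(lab)", "key_at(k2,dock)", "locked(d_lab_hall)", "open(d_bay_dock)", "open(d_dock_lab)"]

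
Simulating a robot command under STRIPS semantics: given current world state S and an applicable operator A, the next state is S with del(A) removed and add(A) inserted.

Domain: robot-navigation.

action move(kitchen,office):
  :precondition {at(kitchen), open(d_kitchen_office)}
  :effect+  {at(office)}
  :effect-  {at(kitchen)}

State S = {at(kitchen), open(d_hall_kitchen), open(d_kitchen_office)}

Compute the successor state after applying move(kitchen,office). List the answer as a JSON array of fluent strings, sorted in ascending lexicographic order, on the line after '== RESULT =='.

Compute (S \ del) ∪ add:
  pre ⊆ S: {at(kitchen), open(d_kitchen_office)} ⊆ S  — applicable
  S \ del = {open(d_hall_kitchen), open(d_kitchen_office)}
  ∪ add   = {at(office), open(d_hall_kitchen), open(d_kitchen_office)}

== RESULT ==
["at(office)", "open(d_hall_kitchen)", "open(d_kitchen_office)"]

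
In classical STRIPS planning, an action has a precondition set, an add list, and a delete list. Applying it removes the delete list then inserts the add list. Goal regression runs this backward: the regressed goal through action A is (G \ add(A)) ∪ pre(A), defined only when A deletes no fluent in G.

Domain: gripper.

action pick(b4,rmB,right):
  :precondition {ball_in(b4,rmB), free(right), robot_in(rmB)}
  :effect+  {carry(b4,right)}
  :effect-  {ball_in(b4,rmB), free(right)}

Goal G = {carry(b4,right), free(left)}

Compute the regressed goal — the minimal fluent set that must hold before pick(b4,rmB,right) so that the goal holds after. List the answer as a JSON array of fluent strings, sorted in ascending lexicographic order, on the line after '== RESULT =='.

Compute (G \ add) ∪ pre:
  G ∩ del = {}  (empty — regression defined)
  G \ add = {carry(b4,right), free(left)} \ {carry(b4,right)} = {free(left)}
  ∪ pre   = {free(left)} ∪ {ball_in(b4,rmB), free(right), robot_in(rmB)}
          = {ball_in(b4,rmB), free(left), free(right), robot_in(rmB)}

== RESULT ==
["ball_in(b4,rmB)", "free(left)", "free(right)", "robot_in(rmB)"]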